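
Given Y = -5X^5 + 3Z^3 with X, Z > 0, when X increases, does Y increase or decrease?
Y decreases

Taking the partial derivative:
∂Y/∂X = -25X^4

∂Y/∂X = -25X^4 < 0 (assuming positive values)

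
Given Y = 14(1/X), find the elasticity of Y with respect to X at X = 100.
Elasticity = -1

Elasticity = (dY/dX) · (X/Y)

dY/dX = -14/X²
At X = 100: dY/dX = -7/5000, Y = 7/50

Elasticity = (-7/5000) · (100 / (7/50)) = -1

Interpretation: for a small percentage change in X, the percentage change in Y is approximately -1.00 times as large.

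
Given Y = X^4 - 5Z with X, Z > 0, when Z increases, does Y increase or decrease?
Y decreases

Taking the partial derivative:
∂Y/∂Z = -5

∂Y/∂Z = -5 < 0 (assuming positive values)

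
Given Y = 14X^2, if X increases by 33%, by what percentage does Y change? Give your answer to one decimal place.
76.9%

For Y = 14X^2:
If X → X(1 + 0.33)
Then Y → Y · (1 + 0.33)^2
     = Y · 1.7689

Percentage change = ((1 + 0.33)^2 − 1) × 100% ≈ 76.9%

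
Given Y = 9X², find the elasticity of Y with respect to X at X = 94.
Elasticity = 2

Elasticity = (dY/dX) · (X/Y)

dY/dX = 18·X
At X = 94: dY/dX = 1692, Y = 79524

Elasticity = 1692 · (94 / 79524) = 2

Interpretation: for a small percentage change in X, the percentage change in Y is approximately 2.00 times as large.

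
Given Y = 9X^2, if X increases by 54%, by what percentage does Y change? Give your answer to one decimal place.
137.2%

For Y = 9X^2:
If X → X(1 + 0.54)
Then Y → Y · (1 + 0.54)^2
     = Y · 2.3716

Percentage change = ((1 + 0.54)^2 − 1) × 100% ≈ 137.2%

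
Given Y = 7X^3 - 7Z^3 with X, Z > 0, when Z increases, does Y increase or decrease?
Y decreases

Taking the partial derivative:
∂Y/∂Z = -21Z^2

∂Y/∂Z = -21Z^2 < 0 (assuming positive values)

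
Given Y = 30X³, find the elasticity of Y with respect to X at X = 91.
Elasticity = 3

Elasticity = (dY/dX) · (X/Y)

dY/dX = 90·X²
At X = 91: dY/dX = 745290, Y = 22607130

Elasticity = 745290 · (91 / 22607130) = 3

Interpretation: for a small percentage change in X, the percentage change in Y is approximately 3.00 times as large.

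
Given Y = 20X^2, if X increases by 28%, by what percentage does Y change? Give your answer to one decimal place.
63.8%

For Y = 20X^2:
If X → X(1 + 0.28)
Then Y → Y · (1 + 0.28)^2
     = Y · 1.6384

Percentage change = ((1 + 0.28)^2 − 1) × 100% ≈ 63.8%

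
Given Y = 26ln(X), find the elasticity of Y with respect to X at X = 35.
Elasticity = 1/ln(35) ≈ 0.2813

Elasticity = (dY/dX) · (X/Y)

dY/dX = 26/X
At X = 35: dY/dX = 26/35, Y = 26·ln(35)

Elasticity = (26/35) · (35 / (26·ln(35))) = 1/ln(35) ≈ 0.2813

Interpretation: for a small percentage change in X, the percentage change in Y is approximately 0.28 times as large.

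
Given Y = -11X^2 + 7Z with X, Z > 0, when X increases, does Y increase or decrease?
Y decreases

Taking the partial derivative:
∂Y/∂X = -22X

∂Y/∂X = -22X < 0 (assuming positive values)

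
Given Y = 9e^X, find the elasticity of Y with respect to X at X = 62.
Elasticity = 62

Elasticity = (dY/dX) · (X/Y)

dY/dX = 9·e^X
At X = 62: dY/dX = 9·e^62, Y = 9·e^62

Elasticity = (9·e^62) · (62 / (9·e^62)) = 62

Interpretation: for a small percentage change in X, the percentage change in Y is approximately 62.00 times as large.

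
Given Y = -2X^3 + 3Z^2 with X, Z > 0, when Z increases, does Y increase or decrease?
Y increases

Taking the partial derivative:
∂Y/∂Z = 6Z

∂Y/∂Z = 6Z > 0 (assuming positive values)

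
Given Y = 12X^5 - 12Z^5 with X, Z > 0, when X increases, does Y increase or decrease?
Y increases

Taking the partial derivative:
∂Y/∂X = 60X^4

∂Y/∂X = 60X^4 > 0 (assuming positive values)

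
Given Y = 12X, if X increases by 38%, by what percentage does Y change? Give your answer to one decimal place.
38.0%

For Y = 12X:
If X → X(1 + 0.38)
Then Y → Y · (1 + 0.38)^1
     = Y · 1.3800

Percentage change = ((1 + 0.38)^1 − 1) × 100% = 38.0%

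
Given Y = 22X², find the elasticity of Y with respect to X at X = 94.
Elasticity = 2

Elasticity = (dY/dX) · (X/Y)

dY/dX = 44·X
At X = 94: dY/dX = 4136, Y = 194392

Elasticity = 4136 · (94 / 194392) = 2

Interpretation: for a small percentage change in X, the percentage change in Y is approximately 2.00 times as large.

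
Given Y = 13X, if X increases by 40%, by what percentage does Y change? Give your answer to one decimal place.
40.0%

For Y = 13X:
If X → X(1 + 0.4)
Then Y → Y · (1 + 0.4)^1
     = Y · 1.4000

Percentage change = ((1 + 0.4)^1 − 1) × 100% = 40.0%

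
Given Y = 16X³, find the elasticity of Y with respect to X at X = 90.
Elasticity = 3

Elasticity = (dY/dX) · (X/Y)

dY/dX = 48·X²
At X = 90: dY/dX = 388800, Y = 11664000

Elasticity = 388800 · (90 / 11664000) = 3

Interpretation: for a small percentage change in X, the percentage change in Y is approximately 3.00 times as large.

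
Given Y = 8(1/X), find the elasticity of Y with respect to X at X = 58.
Elasticity = -1

Elasticity = (dY/dX) · (X/Y)

dY/dX = -8/X²
At X = 58: dY/dX = -2/841, Y = 4/29

Elasticity = (-2/841) · (58 / (4/29)) = -1

Interpretation: for a small percentage change in X, the percentage change in Y is approximately -1.00 times as large.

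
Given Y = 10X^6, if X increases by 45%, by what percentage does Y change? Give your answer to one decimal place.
829.4%

For Y = 10X^6:
If X → X(1 + 0.45)
Then Y → Y · (1 + 0.45)^6
     ≈ Y · 9.2941

Percentage change = ((1 + 0.45)^6 − 1) × 100% ≈ 829.4%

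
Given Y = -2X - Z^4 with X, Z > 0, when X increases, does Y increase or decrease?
Y decreases

Taking the partial derivative:
∂Y/∂X = -2

∂Y/∂X = -2 < 0 (assuming positive values)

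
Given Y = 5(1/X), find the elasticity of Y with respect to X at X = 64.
Elasticity = -1

Elasticity = (dY/dX) · (X/Y)

dY/dX = -5/X²
At X = 64: dY/dX = -5/4096, Y = 5/64

Elasticity = (-5/4096) · (64 / (5/64)) = -1

Interpretation: for a small percentage change in X, the percentage change in Y is approximately -1.00 times as large.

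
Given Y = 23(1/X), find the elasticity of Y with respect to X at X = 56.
Elasticity = -1

Elasticity = (dY/dX) · (X/Y)

dY/dX = -23/X²
At X = 56: dY/dX = -23/3136, Y = 23/56

Elasticity = (-23/3136) · (56 / (23/56)) = -1

Interpretation: for a small percentage change in X, the percentage change in Y is approximately -1.00 times as large.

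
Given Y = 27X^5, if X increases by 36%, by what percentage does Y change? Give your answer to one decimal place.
365.3%

For Y = 27X^5:
If X → X(1 + 0.36)
Then Y → Y · (1 + 0.36)^5
     ≈ Y · 4.6526

Percentage change = ((1 + 0.36)^5 − 1) × 100% ≈ 365.3%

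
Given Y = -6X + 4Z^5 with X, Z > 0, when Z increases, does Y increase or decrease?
Y increases

Taking the partial derivative:
∂Y/∂Z = 20Z^4

∂Y/∂Z = 20Z^4 > 0 (assuming positive values)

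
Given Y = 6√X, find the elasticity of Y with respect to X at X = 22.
Elasticity = 1/2

Elasticity = (dY/dX) · (X/Y)

dY/dX = 3/√X
At X = 22: dY/dX = 3·√22/22, Y = 6·√22

Elasticity = (3·√22/22) · (22 / (6·√22)) = 1/2

Interpretation: for a small percentage change in X, the percentage change in Y is approximately 0.50 times as large.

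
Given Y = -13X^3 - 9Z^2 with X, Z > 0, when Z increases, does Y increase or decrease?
Y decreases

Taking the partial derivative:
∂Y/∂Z = -18Z

∂Y/∂Z = -18Z < 0 (assuming positive values)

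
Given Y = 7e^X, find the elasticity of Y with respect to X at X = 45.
Elasticity = 45

Elasticity = (dY/dX) · (X/Y)

dY/dX = 7·e^X
At X = 45: dY/dX = 7·e^45, Y = 7·e^45

Elasticity = (7·e^45) · (45 / (7·e^45)) = 45

Interpretation: for a small percentage change in X, the percentage change in Y is approximately 45.00 times as large.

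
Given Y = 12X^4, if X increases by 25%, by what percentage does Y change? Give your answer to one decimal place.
144.1%

For Y = 12X^4:
If X → X(1 + 0.25)
Then Y → Y · (1 + 0.25)^4
     ≈ Y · 2.4414

Percentage change = ((1 + 0.25)^4 − 1) × 100% ≈ 144.1%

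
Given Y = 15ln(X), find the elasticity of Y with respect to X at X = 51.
Elasticity = 1/ln(51) ≈ 0.2543

Elasticity = (dY/dX) · (X/Y)

dY/dX = 15/X
At X = 51: dY/dX = 5/17, Y = 15·ln(51)

Elasticity = (5/17) · (51 / (15·ln(51))) = 1/ln(51) ≈ 0.2543

Interpretation: for a small percentage change in X, the percentage change in Y is approximately 0.25 times as large.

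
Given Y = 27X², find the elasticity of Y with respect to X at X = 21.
Elasticity = 2

Elasticity = (dY/dX) · (X/Y)

dY/dX = 54·X
At X = 21: dY/dX = 1134, Y = 11907

Elasticity = 1134 · (21 / 11907) = 2

Interpretation: for a small percentage change in X, the percentage change in Y is approximately 2.00 times as large.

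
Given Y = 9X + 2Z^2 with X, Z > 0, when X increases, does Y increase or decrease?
Y increases

Taking the partial derivative:
∂Y/∂X = 9

∂Y/∂X = 9 > 0 (assuming positive values)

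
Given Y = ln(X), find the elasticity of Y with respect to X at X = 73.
Elasticity = 1/ln(73) ≈ 0.2331

Elasticity = (dY/dX) · (X/Y)

dY/dX = 1/X
At X = 73: dY/dX = 1/73, Y = ln(73)

Elasticity = (1/73) · (73 / (ln(73))) = 1/ln(73) ≈ 0.2331

Interpretation: for a small percentage change in X, the percentage change in Y is approximately 0.23 times as large.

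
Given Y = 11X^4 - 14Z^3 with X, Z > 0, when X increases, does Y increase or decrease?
Y increases

Taking the partial derivative:
∂Y/∂X = 44X^3

∂Y/∂X = 44X^3 > 0 (assuming positive values)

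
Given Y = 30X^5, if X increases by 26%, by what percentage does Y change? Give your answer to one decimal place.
217.6%

For Y = 30X^5:
If X → X(1 + 0.26)
Then Y → Y · (1 + 0.26)^5
     ≈ Y · 3.1758

Percentage change = ((1 + 0.26)^5 − 1) × 100% ≈ 217.6%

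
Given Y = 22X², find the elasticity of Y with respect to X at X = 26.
Elasticity = 2

Elasticity = (dY/dX) · (X/Y)

dY/dX = 44·X
At X = 26: dY/dX = 1144, Y = 14872

Elasticity = 1144 · (26 / 14872) = 2

Interpretation: for a small percentage change in X, the percentage change in Y is approximately 2.00 times as large.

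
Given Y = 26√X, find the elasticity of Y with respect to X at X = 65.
Elasticity = 1/2

Elasticity = (dY/dX) · (X/Y)

dY/dX = 13/√X
At X = 65: dY/dX = √65/5, Y = 26·√65

Elasticity = (√65/5) · (65 / (26·√65)) = 1/2

Interpretation: for a small percentage change in X, the percentage change in Y is approximately 0.50 times as large.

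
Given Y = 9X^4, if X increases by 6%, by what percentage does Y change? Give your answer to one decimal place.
26.2%

For Y = 9X^4:
If X → X(1 + 0.06)
Then Y → Y · (1 + 0.06)^4
     ≈ Y · 1.2625

Percentage change = ((1 + 0.06)^4 − 1) × 100% ≈ 26.2%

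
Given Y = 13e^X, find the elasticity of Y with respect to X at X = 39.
Elasticity = 39

Elasticity = (dY/dX) · (X/Y)

dY/dX = 13·e^X
At X = 39: dY/dX = 13·e^39, Y = 13·e^39

Elasticity = (13·e^39) · (39 / (13·e^39)) = 39

Interpretation: for a small percentage change in X, the percentage change in Y is approximately 39.00 times as large.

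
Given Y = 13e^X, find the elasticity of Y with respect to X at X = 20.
Elasticity = 20

Elasticity = (dY/dX) · (X/Y)

dY/dX = 13·e^X
At X = 20: dY/dX = 13·e^20, Y = 13·e^20

Elasticity = (13·e^20) · (20 / (13·e^20)) = 20

Interpretation: for a small percentage change in X, the percentage change in Y is approximately 20.00 times as large.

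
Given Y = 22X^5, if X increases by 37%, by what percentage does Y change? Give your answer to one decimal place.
382.6%

For Y = 22X^5:
If X → X(1 + 0.37)
Then Y → Y · (1 + 0.37)^5
     ≈ Y · 4.8262

Percentage change = ((1 + 0.37)^5 − 1) × 100% ≈ 382.6%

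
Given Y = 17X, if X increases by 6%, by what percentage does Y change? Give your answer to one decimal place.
6.0%

For Y = 17X:
If X → X(1 + 0.06)
Then Y → Y · (1 + 0.06)^1
     = Y · 1.0600

Percentage change = ((1 + 0.06)^1 − 1) × 100% = 6.0%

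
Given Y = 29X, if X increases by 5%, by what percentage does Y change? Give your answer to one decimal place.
5.0%

For Y = 29X:
If X → X(1 + 0.05)
Then Y → Y · (1 + 0.05)^1
     = Y · 1.0500

Percentage change = ((1 + 0.05)^1 − 1) × 100% = 5.0%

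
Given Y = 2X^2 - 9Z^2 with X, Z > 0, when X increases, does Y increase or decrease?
Y increases

Taking the partial derivative:
∂Y/∂X = 4X

∂Y/∂X = 4X > 0 (assuming positive values)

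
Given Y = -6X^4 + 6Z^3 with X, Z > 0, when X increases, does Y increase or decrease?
Y decreases

Taking the partial derivative:
∂Y/∂X = -24X^3

∂Y/∂X = -24X^3 < 0 (assuming positive values)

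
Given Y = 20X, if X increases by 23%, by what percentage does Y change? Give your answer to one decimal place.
23.0%

For Y = 20X:
If X → X(1 + 0.23)
Then Y → Y · (1 + 0.23)^1
     = Y · 1.2300

Percentage change = ((1 + 0.23)^1 − 1) × 100% = 23.0%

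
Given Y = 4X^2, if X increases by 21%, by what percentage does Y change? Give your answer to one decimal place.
46.4%

For Y = 4X^2:
If X → X(1 + 0.21)
Then Y → Y · (1 + 0.21)^2
     = Y · 1.4641

Percentage change = ((1 + 0.21)^2 − 1) × 100% ≈ 46.4%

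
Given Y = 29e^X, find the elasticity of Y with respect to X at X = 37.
Elasticity = 37

Elasticity = (dY/dX) · (X/Y)

dY/dX = 29·e^X
At X = 37: dY/dX = 29·e^37, Y = 29·e^37

Elasticity = (29·e^37) · (37 / (29·e^37)) = 37

Interpretation: for a small percentage change in X, the percentage change in Y is approximately 37.00 times as large.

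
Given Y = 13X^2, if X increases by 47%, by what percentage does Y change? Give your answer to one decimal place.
116.1%

For Y = 13X^2:
If X → X(1 + 0.47)
Then Y → Y · (1 + 0.47)^2
     = Y · 2.1609

Percentage change = ((1 + 0.47)^2 − 1) × 100% ≈ 116.1%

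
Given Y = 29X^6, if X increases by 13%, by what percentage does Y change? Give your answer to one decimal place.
108.2%

For Y = 29X^6:
If X → X(1 + 0.13)
Then Y → Y · (1 + 0.13)^6
     ≈ Y · 2.0820

Percentage change = ((1 + 0.13)^6 − 1) × 100% ≈ 108.2%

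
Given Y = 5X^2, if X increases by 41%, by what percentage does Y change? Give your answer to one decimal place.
98.8%

For Y = 5X^2:
If X → X(1 + 0.41)
Then Y → Y · (1 + 0.41)^2
     = Y · 1.9881

Percentage change = ((1 + 0.41)^2 − 1) × 100% ≈ 98.8%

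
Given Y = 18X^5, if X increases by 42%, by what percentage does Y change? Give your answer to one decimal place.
477.4%

For Y = 18X^5:
If X → X(1 + 0.42)
Then Y → Y · (1 + 0.42)^5
     ≈ Y · 5.7735

Percentage change = ((1 + 0.42)^5 − 1) × 100% ≈ 477.4%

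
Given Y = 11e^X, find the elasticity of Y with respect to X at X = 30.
Elasticity = 30

Elasticity = (dY/dX) · (X/Y)

dY/dX = 11·e^X
At X = 30: dY/dX = 11·e^30, Y = 11·e^30

Elasticity = (11·e^30) · (30 / (11·e^30)) = 30

Interpretation: for a small percentage change in X, the percentage change in Y is approximately 30.00 times as large.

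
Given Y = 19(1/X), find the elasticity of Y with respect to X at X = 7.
Elasticity = -1

Elasticity = (dY/dX) · (X/Y)

dY/dX = -19/X²
At X = 7: dY/dX = -19/49, Y = 19/7

Elasticity = (-19/49) · (7 / (19/7)) = -1

Interpretation: for a small percentage change in X, the percentage change in Y is approximately -1.00 times as large.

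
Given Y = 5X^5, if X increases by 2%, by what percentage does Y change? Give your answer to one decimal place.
10.4%

For Y = 5X^5:
If X → X(1 + 0.02)
Then Y → Y · (1 + 0.02)^5
     ≈ Y · 1.1041

Percentage change = ((1 + 0.02)^5 − 1) × 100% ≈ 10.4%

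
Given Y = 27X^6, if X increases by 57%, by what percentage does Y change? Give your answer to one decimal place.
1397.6%

For Y = 27X^6:
If X → X(1 + 0.57)
Then Y → Y · (1 + 0.57)^6
     ≈ Y · 14.9761

Percentage change = ((1 + 0.57)^6 − 1) × 100% ≈ 1397.6%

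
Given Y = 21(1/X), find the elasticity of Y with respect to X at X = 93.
Elasticity = -1

Elasticity = (dY/dX) · (X/Y)

dY/dX = -21/X²
At X = 93: dY/dX = -7/2883, Y = 7/31

Elasticity = (-7/2883) · (93 / (7/31)) = -1

Interpretation: for a small percentage change in X, the percentage change in Y is approximately -1.00 times as large.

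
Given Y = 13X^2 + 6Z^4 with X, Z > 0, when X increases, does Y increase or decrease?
Y increases

Taking the partial derivative:
∂Y/∂X = 26X

∂Y/∂X = 26X > 0 (assuming positive values)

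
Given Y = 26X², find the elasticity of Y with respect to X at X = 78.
Elasticity = 2

Elasticity = (dY/dX) · (X/Y)

dY/dX = 52·X
At X = 78: dY/dX = 4056, Y = 158184

Elasticity = 4056 · (78 / 158184) = 2

Interpretation: for a small percentage change in X, the percentage change in Y is approximately 2.00 times as large.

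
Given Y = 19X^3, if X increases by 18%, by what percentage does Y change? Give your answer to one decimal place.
64.3%

For Y = 19X^3:
If X → X(1 + 0.18)
Then Y → Y · (1 + 0.18)^3
     ≈ Y · 1.6430

Percentage change = ((1 + 0.18)^3 − 1) × 100% ≈ 64.3%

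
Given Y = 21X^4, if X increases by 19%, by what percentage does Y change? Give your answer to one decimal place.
100.5%

For Y = 21X^4:
If X → X(1 + 0.19)
Then Y → Y · (1 + 0.19)^4
     ≈ Y · 2.0053

Percentage change = ((1 + 0.19)^4 − 1) × 100% ≈ 100.5%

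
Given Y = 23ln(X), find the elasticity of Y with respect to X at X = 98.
Elasticity = 1/ln(98) ≈ 0.2181

Elasticity = (dY/dX) · (X/Y)

dY/dX = 23/X
At X = 98: dY/dX = 23/98, Y = 23·ln(98)

Elasticity = (23/98) · (98 / (23·ln(98))) = 1/ln(98) ≈ 0.2181

Interpretation: for a small percentage change in X, the percentage change in Y is approximately 0.22 times as large.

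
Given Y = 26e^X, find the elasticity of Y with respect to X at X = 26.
Elasticity = 26

Elasticity = (dY/dX) · (X/Y)

dY/dX = 26·e^X
At X = 26: dY/dX = 26·e^26, Y = 26·e^26

Elasticity = (26·e^26) · (26 / (26·e^26)) = 26

Interpretation: for a small percentage change in X, the percentage change in Y is approximately 26.00 times as large.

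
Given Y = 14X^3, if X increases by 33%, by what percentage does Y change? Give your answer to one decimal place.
135.3%

For Y = 14X^3:
If X → X(1 + 0.33)
Then Y → Y · (1 + 0.33)^3
     ≈ Y · 2.3526

Percentage change = ((1 + 0.33)^3 − 1) × 100% ≈ 135.3%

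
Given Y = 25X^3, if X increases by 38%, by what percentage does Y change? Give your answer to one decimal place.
162.8%

For Y = 25X^3:
If X → X(1 + 0.38)
Then Y → Y · (1 + 0.38)^3
     ≈ Y · 2.6281

Percentage change = ((1 + 0.38)^3 − 1) × 100% ≈ 162.8%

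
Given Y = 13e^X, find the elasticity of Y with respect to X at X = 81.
Elasticity = 81

Elasticity = (dY/dX) · (X/Y)

dY/dX = 13·e^X
At X = 81: dY/dX = 13·e^81, Y = 13·e^81

Elasticity = (13·e^81) · (81 / (13·e^81)) = 81

Interpretation: for a small percentage change in X, the percentage change in Y is approximately 81.00 times as large.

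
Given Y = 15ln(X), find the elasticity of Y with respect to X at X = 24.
Elasticity = 1/ln(24) ≈ 0.3147

Elasticity = (dY/dX) · (X/Y)

dY/dX = 15/X
At X = 24: dY/dX = 5/8, Y = 15·ln(24)

Elasticity = (5/8) · (24 / (15·ln(24))) = 1/ln(24) ≈ 0.3147

Interpretation: for a small percentage change in X, the percentage change in Y is approximately 0.31 times as large.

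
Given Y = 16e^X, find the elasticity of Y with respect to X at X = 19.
Elasticity = 19

Elasticity = (dY/dX) · (X/Y)

dY/dX = 16·e^X
At X = 19: dY/dX = 16·e^19, Y = 16·e^19

Elasticity = (16·e^19) · (19 / (16·e^19)) = 19

Interpretation: for a small percentage change in X, the percentage change in Y is approximately 19.00 times as large.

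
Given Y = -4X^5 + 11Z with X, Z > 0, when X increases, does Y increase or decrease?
Y decreases

Taking the partial derivative:
∂Y/∂X = -20X^4

∂Y/∂X = -20X^4 < 0 (assuming positive values)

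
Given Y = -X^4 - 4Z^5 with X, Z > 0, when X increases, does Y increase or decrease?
Y decreases

Taking the partial derivative:
∂Y/∂X = -4X^3

∂Y/∂X = -4X^3 < 0 (assuming positive values)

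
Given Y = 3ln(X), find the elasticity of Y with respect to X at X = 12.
Elasticity = 1/ln(12) ≈ 0.4024

Elasticity = (dY/dX) · (X/Y)

dY/dX = 3/X
At X = 12: dY/dX = 1/4, Y = 3·ln(12)

Elasticity = (1/4) · (12 / (3·ln(12))) = 1/ln(12) ≈ 0.4024

Interpretation: for a small percentage change in X, the percentage change in Y is approximately 0.40 times as large.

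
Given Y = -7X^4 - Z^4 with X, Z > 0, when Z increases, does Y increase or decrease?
Y decreases

Taking the partial derivative:
∂Y/∂Z = -4Z^3

∂Y/∂Z = -4Z^3 < 0 (assuming positive values)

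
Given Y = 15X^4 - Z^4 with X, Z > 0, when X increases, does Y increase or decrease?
Y increases

Taking the partial derivative:
∂Y/∂X = 60X^3

∂Y/∂X = 60X^3 > 0 (assuming positive values)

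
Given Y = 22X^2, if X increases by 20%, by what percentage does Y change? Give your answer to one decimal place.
44.0%

For Y = 22X^2:
If X → X(1 + 0.2)
Then Y → Y · (1 + 0.2)^2
     = Y · 1.4400

Percentage change = ((1 + 0.2)^2 − 1) × 100% = 44.0%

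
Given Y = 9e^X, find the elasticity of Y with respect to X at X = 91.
Elasticity = 91

Elasticity = (dY/dX) · (X/Y)

dY/dX = 9·e^X
At X = 91: dY/dX = 9·e^91, Y = 9·e^91

Elasticity = (9·e^91) · (91 / (9·e^91)) = 91

Interpretation: for a small percentage change in X, the percentage change in Y is approximately 91.00 times as large.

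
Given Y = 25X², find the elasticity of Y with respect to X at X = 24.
Elasticity = 2

Elasticity = (dY/dX) · (X/Y)

dY/dX = 50·X
At X = 24: dY/dX = 1200, Y = 14400

Elasticity = 1200 · (24 / 14400) = 2

Interpretation: for a small percentage change in X, the percentage change in Y is approximately 2.00 times as large.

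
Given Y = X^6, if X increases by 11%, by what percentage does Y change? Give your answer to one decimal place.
87.0%

For Y = X^6:
If X → X(1 + 0.11)
Then Y → Y · (1 + 0.11)^6
     ≈ Y · 1.8704

Percentage change = ((1 + 0.11)^6 − 1) × 100% ≈ 87.0%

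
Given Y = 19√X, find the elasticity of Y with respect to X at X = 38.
Elasticity = 1/2

Elasticity = (dY/dX) · (X/Y)

dY/dX = 19/(2·√X)
At X = 38: dY/dX = √38/4, Y = 19·√38

Elasticity = (√38/4) · (38 / (19·√38)) = 1/2

Interpretation: for a small percentage change in X, the percentage change in Y is approximately 0.50 times as large.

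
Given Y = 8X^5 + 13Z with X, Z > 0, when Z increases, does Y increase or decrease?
Y increases

Taking the partial derivative:
∂Y/∂Z = 13

∂Y/∂Z = 13 > 0 (assuming positive values)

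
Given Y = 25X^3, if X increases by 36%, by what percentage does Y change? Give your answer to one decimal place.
151.5%

For Y = 25X^3:
If X → X(1 + 0.36)
Then Y → Y · (1 + 0.36)^3
     ≈ Y · 2.5155

Percentage change = ((1 + 0.36)^3 − 1) × 100% ≈ 151.5%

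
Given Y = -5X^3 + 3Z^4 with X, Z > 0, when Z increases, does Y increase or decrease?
Y increases

Taking the partial derivative:
∂Y/∂Z = 12Z^3

∂Y/∂Z = 12Z^3 > 0 (assuming positive values)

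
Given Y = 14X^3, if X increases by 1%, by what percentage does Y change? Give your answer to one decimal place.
3.0%

For Y = 14X^3:
If X → X(1 + 0.01)
Then Y → Y · (1 + 0.01)^3
     ≈ Y · 1.0303

Percentage change = ((1 + 0.01)^3 − 1) × 100% ≈ 3.0%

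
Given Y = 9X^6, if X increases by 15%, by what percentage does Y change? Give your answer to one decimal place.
131.3%

For Y = 9X^6:
If X → X(1 + 0.15)
Then Y → Y · (1 + 0.15)^6
     ≈ Y · 2.3131

Percentage change = ((1 + 0.15)^6 − 1) × 100% ≈ 131.3%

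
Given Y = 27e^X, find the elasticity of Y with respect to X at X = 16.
Elasticity = 16

Elasticity = (dY/dX) · (X/Y)

dY/dX = 27·e^X
At X = 16: dY/dX = 27·e^16, Y = 27·e^16

Elasticity = (27·e^16) · (16 / (27·e^16)) = 16

Interpretation: for a small percentage change in X, the percentage change in Y is approximately 16.00 times as large.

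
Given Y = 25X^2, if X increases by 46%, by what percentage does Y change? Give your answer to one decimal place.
113.2%

For Y = 25X^2:
If X → X(1 + 0.46)
Then Y → Y · (1 + 0.46)^2
     = Y · 2.1316

Percentage change = ((1 + 0.46)^2 − 1) × 100% ≈ 113.2%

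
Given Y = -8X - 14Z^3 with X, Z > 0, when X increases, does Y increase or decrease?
Y decreases

Taking the partial derivative:
∂Y/∂X = -8

∂Y/∂X = -8 < 0 (assuming positive values)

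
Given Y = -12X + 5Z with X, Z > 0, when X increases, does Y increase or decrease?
Y decreases

Taking the partial derivative:
∂Y/∂X = -12

∂Y/∂X = -12 < 0 (assuming positive values)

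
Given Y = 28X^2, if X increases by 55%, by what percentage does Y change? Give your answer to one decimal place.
140.3%

For Y = 28X^2:
If X → X(1 + 0.55)
Then Y → Y · (1 + 0.55)^2
     = Y · 2.4025

Percentage change = ((1 + 0.55)^2 − 1) × 100% ≈ 140.3%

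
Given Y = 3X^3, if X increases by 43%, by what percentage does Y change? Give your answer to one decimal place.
192.4%

For Y = 3X^3:
If X → X(1 + 0.43)
Then Y → Y · (1 + 0.43)^3
     ≈ Y · 2.9242

Percentage change = ((1 + 0.43)^3 − 1) × 100% ≈ 192.4%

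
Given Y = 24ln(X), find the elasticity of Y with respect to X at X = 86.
Elasticity = 1/ln(86) ≈ 0.2245

Elasticity = (dY/dX) · (X/Y)

dY/dX = 24/X
At X = 86: dY/dX = 12/43, Y = 24·ln(86)

Elasticity = (12/43) · (86 / (24·ln(86))) = 1/ln(86) ≈ 0.2245

Interpretation: for a small percentage change in X, the percentage change in Y is approximately 0.22 times as large.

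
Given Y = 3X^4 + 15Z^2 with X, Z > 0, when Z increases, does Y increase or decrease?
Y increases

Taking the partial derivative:
∂Y/∂Z = 30Z

∂Y/∂Z = 30Z > 0 (assuming positive values)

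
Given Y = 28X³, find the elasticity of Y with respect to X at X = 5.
Elasticity = 3

Elasticity = (dY/dX) · (X/Y)

dY/dX = 84·X²
At X = 5: dY/dX = 2100, Y = 3500

Elasticity = 2100 · (5 / 3500) = 3

Interpretation: for a small percentage change in X, the percentage change in Y is approximately 3.00 times as large.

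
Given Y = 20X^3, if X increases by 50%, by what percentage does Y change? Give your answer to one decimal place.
237.5%

For Y = 20X^3:
If X → X(1 + 0.5)
Then Y → Y · (1 + 0.5)^3
     = Y · 3.3750

Percentage change = ((1 + 0.5)^3 − 1) × 100% = 237.5%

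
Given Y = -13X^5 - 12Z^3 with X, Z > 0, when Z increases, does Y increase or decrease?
Y decreases

Taking the partial derivative:
∂Y/∂Z = -36Z^2

∂Y/∂Z = -36Z^2 < 0 (assuming positive values)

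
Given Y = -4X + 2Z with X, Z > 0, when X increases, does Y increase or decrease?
Y decreases

Taking the partial derivative:
∂Y/∂X = -4

∂Y/∂X = -4 < 0 (assuming positive values)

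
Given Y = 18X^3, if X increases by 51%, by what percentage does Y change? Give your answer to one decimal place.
244.3%

For Y = 18X^3:
If X → X(1 + 0.51)
Then Y → Y · (1 + 0.51)^3
     ≈ Y · 3.4430

Percentage change = ((1 + 0.51)^3 − 1) × 100% ≈ 244.3%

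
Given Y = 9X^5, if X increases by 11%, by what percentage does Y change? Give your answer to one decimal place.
68.5%

For Y = 9X^5:
If X → X(1 + 0.11)
Then Y → Y · (1 + 0.11)^5
     ≈ Y · 1.6851

Percentage change = ((1 + 0.11)^5 − 1) × 100% ≈ 68.5%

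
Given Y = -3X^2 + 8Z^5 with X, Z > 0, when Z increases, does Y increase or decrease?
Y increases

Taking the partial derivative:
∂Y/∂Z = 40Z^4

∂Y/∂Z = 40Z^4 > 0 (assuming positive values)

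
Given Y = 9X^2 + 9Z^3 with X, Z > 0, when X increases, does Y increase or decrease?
Y increases

Taking the partial derivative:
∂Y/∂X = 18X

∂Y/∂X = 18X > 0 (assuming positive values)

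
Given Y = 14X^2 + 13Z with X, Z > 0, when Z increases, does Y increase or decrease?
Y increases

Taking the partial derivative:
∂Y/∂Z = 13

∂Y/∂Z = 13 > 0 (assuming positive values)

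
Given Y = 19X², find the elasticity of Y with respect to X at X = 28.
Elasticity = 2

Elasticity = (dY/dX) · (X/Y)

dY/dX = 38·X
At X = 28: dY/dX = 1064, Y = 14896

Elasticity = 1064 · (28 / 14896) = 2

Interpretation: for a small percentage change in X, the percentage change in Y is approximately 2.00 times as large.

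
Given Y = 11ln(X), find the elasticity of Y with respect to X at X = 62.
Elasticity = 1/ln(62) ≈ 0.2423

Elasticity = (dY/dX) · (X/Y)

dY/dX = 11/X
At X = 62: dY/dX = 11/62, Y = 11·ln(62)

Elasticity = (11/62) · (62 / (11·ln(62))) = 1/ln(62) ≈ 0.2423

Interpretation: for a small percentage change in X, the percentage change in Y is approximately 0.24 times as large.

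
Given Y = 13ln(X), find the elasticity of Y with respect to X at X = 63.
Elasticity = 1/ln(63) ≈ 0.2414

Elasticity = (dY/dX) · (X/Y)

dY/dX = 13/X
At X = 63: dY/dX = 13/63, Y = 13·ln(63)

Elasticity = (13/63) · (63 / (13·ln(63))) = 1/ln(63) ≈ 0.2414

Interpretation: for a small percentage change in X, the percentage change in Y is approximately 0.24 times as large.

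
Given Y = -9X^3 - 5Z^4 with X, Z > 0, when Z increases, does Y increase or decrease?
Y decreases

Taking the partial derivative:
∂Y/∂Z = -20Z^3

∂Y/∂Z = -20Z^3 < 0 (assuming positive values)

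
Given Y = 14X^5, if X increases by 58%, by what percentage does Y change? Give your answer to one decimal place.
884.7%

For Y = 14X^5:
If X → X(1 + 0.58)
Then Y → Y · (1 + 0.58)^5
     ≈ Y · 9.8466

Percentage change = ((1 + 0.58)^5 − 1) × 100% ≈ 884.7%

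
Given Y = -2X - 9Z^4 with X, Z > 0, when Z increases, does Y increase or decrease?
Y decreases

Taking the partial derivative:
∂Y/∂Z = -36Z^3

∂Y/∂Z = -36Z^3 < 0 (assuming positive values)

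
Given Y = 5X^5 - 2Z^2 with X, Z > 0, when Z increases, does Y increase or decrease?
Y decreases

Taking the partial derivative:
∂Y/∂Z = -4Z

∂Y/∂Z = -4Z < 0 (assuming positive values)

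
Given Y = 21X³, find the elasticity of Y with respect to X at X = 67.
Elasticity = 3

Elasticity = (dY/dX) · (X/Y)

dY/dX = 63·X²
At X = 67: dY/dX = 282807, Y = 6316023

Elasticity = 282807 · (67 / 6316023) = 3

Interpretation: for a small percentage change in X, the percentage change in Y is approximately 3.00 times as large.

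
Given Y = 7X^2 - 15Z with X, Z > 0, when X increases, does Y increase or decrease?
Y increases

Taking the partial derivative:
∂Y/∂X = 14X

∂Y/∂X = 14X > 0 (assuming positive values)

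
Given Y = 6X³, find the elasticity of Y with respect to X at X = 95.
Elasticity = 3

Elasticity = (dY/dX) · (X/Y)

dY/dX = 18·X²
At X = 95: dY/dX = 162450, Y = 5144250

Elasticity = 162450 · (95 / 5144250) = 3

Interpretation: for a small percentage change in X, the percentage change in Y is approximately 3.00 times as large.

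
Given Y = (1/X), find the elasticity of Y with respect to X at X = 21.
Elasticity = -1

Elasticity = (dY/dX) · (X/Y)

dY/dX = -1/X²
At X = 21: dY/dX = -1/441, Y = 1/21

Elasticity = (-1/441) · (21 / (1/21)) = -1

Interpretation: for a small percentage change in X, the percentage change in Y is approximately -1.00 times as large.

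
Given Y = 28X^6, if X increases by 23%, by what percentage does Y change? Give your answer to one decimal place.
246.3%

For Y = 28X^6:
If X → X(1 + 0.23)
Then Y → Y · (1 + 0.23)^6
     ≈ Y · 3.4628

Percentage change = ((1 + 0.23)^6 − 1) × 100% ≈ 246.3%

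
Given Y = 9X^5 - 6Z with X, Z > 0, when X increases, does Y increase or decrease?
Y increases

Taking the partial derivative:
∂Y/∂X = 45X^4

∂Y/∂X = 45X^4 > 0 (assuming positive values)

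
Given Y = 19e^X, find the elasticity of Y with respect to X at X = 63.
Elasticity = 63

Elasticity = (dY/dX) · (X/Y)

dY/dX = 19·e^X
At X = 63: dY/dX = 19·e^63, Y = 19·e^63

Elasticity = (19·e^63) · (63 / (19·e^63)) = 63

Interpretation: for a small percentage change in X, the percentage change in Y is approximately 63.00 times as large.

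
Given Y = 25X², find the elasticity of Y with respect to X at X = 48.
Elasticity = 2

Elasticity = (dY/dX) · (X/Y)

dY/dX = 50·X
At X = 48: dY/dX = 2400, Y = 57600

Elasticity = 2400 · (48 / 57600) = 2

Interpretation: for a small percentage change in X, the percentage change in Y is approximately 2.00 times as large.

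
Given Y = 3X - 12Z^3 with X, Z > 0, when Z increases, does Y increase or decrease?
Y decreases

Taking the partial derivative:
∂Y/∂Z = -36Z^2

∂Y/∂Z = -36Z^2 < 0 (assuming positive values)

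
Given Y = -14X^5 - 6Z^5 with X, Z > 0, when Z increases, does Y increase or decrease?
Y decreases

Taking the partial derivative:
∂Y/∂Z = -30Z^4

∂Y/∂Z = -30Z^4 < 0 (assuming positive values)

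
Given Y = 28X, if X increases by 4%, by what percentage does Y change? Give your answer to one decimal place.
4.0%

For Y = 28X:
If X → X(1 + 0.04)
Then Y → Y · (1 + 0.04)^1
     = Y · 1.0400

Percentage change = ((1 + 0.04)^1 − 1) × 100% = 4.0%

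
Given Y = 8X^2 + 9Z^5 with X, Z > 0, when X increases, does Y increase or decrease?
Y increases

Taking the partial derivative:
∂Y/∂X = 16X

∂Y/∂X = 16X > 0 (assuming positive values)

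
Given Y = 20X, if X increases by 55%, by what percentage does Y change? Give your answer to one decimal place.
55.0%

For Y = 20X:
If X → X(1 + 0.55)
Then Y → Y · (1 + 0.55)^1
     = Y · 1.5500

Percentage change = ((1 + 0.55)^1 − 1) × 100% = 55.0%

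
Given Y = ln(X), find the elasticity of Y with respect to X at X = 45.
Elasticity = 1/ln(45) ≈ 0.2627

Elasticity = (dY/dX) · (X/Y)

dY/dX = 1/X
At X = 45: dY/dX = 1/45, Y = ln(45)

Elasticity = (1/45) · (45 / (ln(45))) = 1/ln(45) ≈ 0.2627

Interpretation: for a small percentage change in X, the percentage change in Y is approximately 0.26 times as large.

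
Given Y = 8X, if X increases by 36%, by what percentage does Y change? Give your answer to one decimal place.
36.0%

For Y = 8X:
If X → X(1 + 0.36)
Then Y → Y · (1 + 0.36)^1
     = Y · 1.3600

Percentage change = ((1 + 0.36)^1 − 1) × 100% = 36.0%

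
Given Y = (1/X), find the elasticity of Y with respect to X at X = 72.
Elasticity = -1

Elasticity = (dY/dX) · (X/Y)

dY/dX = -1/X²
At X = 72: dY/dX = -1/5184, Y = 1/72

Elasticity = (-1/5184) · (72 / (1/72)) = -1

Interpretation: for a small percentage change in X, the percentage change in Y is approximately -1.00 times as large.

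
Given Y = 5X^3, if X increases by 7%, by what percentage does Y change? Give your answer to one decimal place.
22.5%

For Y = 5X^3:
If X → X(1 + 0.07)
Then Y → Y · (1 + 0.07)^3
     ≈ Y · 1.2250

Percentage change = ((1 + 0.07)^3 − 1) × 100% ≈ 22.5%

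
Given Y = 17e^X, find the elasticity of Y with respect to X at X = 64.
Elasticity = 64

Elasticity = (dY/dX) · (X/Y)

dY/dX = 17·e^X
At X = 64: dY/dX = 17·e^64, Y = 17·e^64

Elasticity = (17·e^64) · (64 / (17·e^64)) = 64

Interpretation: for a small percentage change in X, the percentage change in Y is approximately 64.00 times as large.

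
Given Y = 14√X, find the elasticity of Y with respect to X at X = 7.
Elasticity = 1/2

Elasticity = (dY/dX) · (X/Y)

dY/dX = 7/√X
At X = 7: dY/dX = √7, Y = 14·√7

Elasticity = (√7) · (7 / (14·√7)) = 1/2

Interpretation: for a small percentage change in X, the percentage change in Y is approximately 0.50 times as large.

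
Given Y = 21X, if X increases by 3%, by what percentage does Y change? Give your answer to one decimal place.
3.0%

For Y = 21X:
If X → X(1 + 0.03)
Then Y → Y · (1 + 0.03)^1
     = Y · 1.0300

Percentage change = ((1 + 0.03)^1 − 1) × 100% = 3.0%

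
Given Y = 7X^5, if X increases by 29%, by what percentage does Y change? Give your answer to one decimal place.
257.2%

For Y = 7X^5:
If X → X(1 + 0.29)
Then Y → Y · (1 + 0.29)^5
     ≈ Y · 3.5723

Percentage change = ((1 + 0.29)^5 − 1) × 100% ≈ 257.2%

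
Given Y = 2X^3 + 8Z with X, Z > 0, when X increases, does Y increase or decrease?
Y increases

Taking the partial derivative:
∂Y/∂X = 6X^2

∂Y/∂X = 6X^2 > 0 (assuming positive values)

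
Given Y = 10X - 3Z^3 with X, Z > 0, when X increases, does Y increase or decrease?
Y increases

Taking the partial derivative:
∂Y/∂X = 10

∂Y/∂X = 10 > 0 (assuming positive values)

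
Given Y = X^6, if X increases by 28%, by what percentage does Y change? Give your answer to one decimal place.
339.8%

For Y = X^6:
If X → X(1 + 0.28)
Then Y → Y · (1 + 0.28)^6
     ≈ Y · 4.3980

Percentage change = ((1 + 0.28)^6 − 1) × 100% ≈ 339.8%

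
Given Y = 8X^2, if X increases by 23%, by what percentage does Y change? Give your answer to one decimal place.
51.3%

For Y = 8X^2:
If X → X(1 + 0.23)
Then Y → Y · (1 + 0.23)^2
     = Y · 1.5129

Percentage change = ((1 + 0.23)^2 − 1) × 100% ≈ 51.3%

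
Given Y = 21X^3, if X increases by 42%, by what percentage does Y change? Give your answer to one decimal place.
186.3%

For Y = 21X^3:
If X → X(1 + 0.42)
Then Y → Y · (1 + 0.42)^3
     ≈ Y · 2.8633

Percentage change = ((1 + 0.42)^3 − 1) × 100% ≈ 186.3%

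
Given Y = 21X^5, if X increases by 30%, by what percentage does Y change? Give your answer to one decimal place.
271.3%

For Y = 21X^5:
If X → X(1 + 0.3)
Then Y → Y · (1 + 0.3)^5
     ≈ Y · 3.7129

Percentage change = ((1 + 0.3)^5 − 1) × 100% ≈ 271.3%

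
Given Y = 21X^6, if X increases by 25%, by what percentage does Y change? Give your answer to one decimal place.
281.5%

For Y = 21X^6:
If X → X(1 + 0.25)
Then Y → Y · (1 + 0.25)^6
     ≈ Y · 3.8147

Percentage change = ((1 + 0.25)^6 − 1) × 100% ≈ 281.5%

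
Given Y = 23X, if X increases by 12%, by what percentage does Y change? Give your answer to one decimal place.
12.0%

For Y = 23X:
If X → X(1 + 0.12)
Then Y → Y · (1 + 0.12)^1
     = Y · 1.1200

Percentage change = ((1 + 0.12)^1 − 1) × 100% = 12.0%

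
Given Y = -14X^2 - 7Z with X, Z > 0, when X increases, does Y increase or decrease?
Y decreases

Taking the partial derivative:
∂Y/∂X = -28X

∂Y/∂X = -28X < 0 (assuming positive values)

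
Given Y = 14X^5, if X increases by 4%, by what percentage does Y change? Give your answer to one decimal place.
21.7%

For Y = 14X^5:
If X → X(1 + 0.04)
Then Y → Y · (1 + 0.04)^5
     ≈ Y · 1.2167

Percentage change = ((1 + 0.04)^5 − 1) × 100% ≈ 21.7%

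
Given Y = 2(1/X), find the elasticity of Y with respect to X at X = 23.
Elasticity = -1

Elasticity = (dY/dX) · (X/Y)

dY/dX = -2/X²
At X = 23: dY/dX = -2/529, Y = 2/23

Elasticity = (-2/529) · (23 / (2/23)) = -1

Interpretation: for a small percentage change in X, the percentage change in Y is approximately -1.00 times as large.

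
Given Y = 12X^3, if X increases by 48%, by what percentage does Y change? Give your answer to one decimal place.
224.2%

For Y = 12X^3:
If X → X(1 + 0.48)
Then Y → Y · (1 + 0.48)^3
     ≈ Y · 3.2418

Percentage change = ((1 + 0.48)^3 − 1) × 100% ≈ 224.2%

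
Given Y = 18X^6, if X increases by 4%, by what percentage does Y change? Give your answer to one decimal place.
26.5%

For Y = 18X^6:
If X → X(1 + 0.04)
Then Y → Y · (1 + 0.04)^6
     ≈ Y · 1.2653

Percentage change = ((1 + 0.04)^6 − 1) × 100% ≈ 26.5%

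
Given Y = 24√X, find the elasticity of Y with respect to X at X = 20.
Elasticity = 1/2

Elasticity = (dY/dX) · (X/Y)

dY/dX = 12/√X
At X = 20: dY/dX = 6·√5/5, Y = 48·√5

Elasticity = (6·√5/5) · (20 / (48·√5)) = 1/2

Interpretation: for a small percentage change in X, the percentage change in Y is approximately 0.50 times as large.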